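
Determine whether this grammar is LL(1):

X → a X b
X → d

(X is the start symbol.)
A grammar is LL(1) if for each non-terminal N with multiple productions, the predict sets of those productions are pairwise disjoint, where PREDICT(N → α) = (FIRST(α) \ {ε}) ∪ (FOLLOW(N) if α ⇒* ε).

For X:
  PREDICT(X → a X b) = { 'a' }
  PREDICT(X → d) = { 'd' }

All predict sets are disjoint. The grammar IS LL(1).

Answer: Yes, the grammar is LL(1).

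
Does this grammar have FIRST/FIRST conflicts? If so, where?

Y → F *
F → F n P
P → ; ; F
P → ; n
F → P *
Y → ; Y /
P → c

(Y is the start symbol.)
A FIRST/FIRST conflict occurs when two productions N → α and N → β for the same non-terminal have FIRST(α) ∩ FIRST(β) ≠ ∅ (with ε ∈ FIRST of a nullable right-hand side, so two nullable alternatives also conflict).

FIRST sets of the non-terminals at (or reachable through a nullable prefix from) the front of some alternative:
  FIRST(F) = { ';', 'c' }
  FIRST(P) = { ';', 'c' }

Productions for Y:
  Y → F *: FIRST = { ';', 'c' }
  Y → ; Y /: FIRST = { ';' }
Productions for F:
  F → F n P: FIRST = { ';', 'c' }
  F → P *: FIRST = { ';', 'c' }
Productions for P:
  P → ; ; F: FIRST = { ';' }
  P → ; n: FIRST = { ';' }
  P → c: FIRST = { 'c' }

Conflict for Y: Y → F * and Y → ; Y /
  Overlap: { ';' }
Conflict for F: F → F n P and F → P *
  Overlap: { ';', 'c' }
Conflict for P: P → ; ; F and P → ; n
  Overlap: { ';' }

Answer: Yes. Y → F '*' / Y → ';' Y '/' on { ';' }; F → F n P / F → P '*' on { ';', 'c' }; P → ';' ';' F / P → ';' n on { ';' }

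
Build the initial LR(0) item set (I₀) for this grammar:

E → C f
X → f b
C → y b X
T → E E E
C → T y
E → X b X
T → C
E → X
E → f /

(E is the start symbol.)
{ [C → . T y], [C → . y b X], [E → . C f], [E → . X b X], [E → . X], [E → . f /], [E' → . E], [T → . C], [T → . E E E], [X → . f b] }

First, augment the grammar with E' → E
I₀ = CLOSURE({ [E' → . E] }):
  [E' → . E] has the dot before E: add [E → . C f], [E → . X b X], [E → . X], [E → . f /]
  [E → . C f] has the dot before C: add [C → . y b X], [C → . T y]
  [E → . X b X] has the dot before X: add [X → . f b]
  [C → . T y] has the dot before T: add [T → . E E E], [T → . C]
No further items can be added.

I₀ = { [C → . T y], [C → . y b X], [E → . C f], [E → . X b X], [E → . X], [E → . f /], [E' → . E], [T → . C], [T → . E E E], [X → . f b] }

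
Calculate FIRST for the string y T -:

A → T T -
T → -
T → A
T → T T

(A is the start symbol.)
{ 'y' }

To compute FIRST(y T -), process the symbols left to right:
Symbol y is a terminal. Add 'y' and stop.
FIRST(y T -) = { 'y' }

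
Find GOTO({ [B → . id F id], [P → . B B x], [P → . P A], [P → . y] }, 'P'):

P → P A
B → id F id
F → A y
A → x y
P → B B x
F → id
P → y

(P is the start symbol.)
GOTO(I, 'P') = CLOSURE({ [A → αX.β] : [A → α.Xβ] ∈ I, X = 'P' })

Items with dot before 'P', with the dot advanced:
  [P → . P A] → [P → P . A]
Closure of the advanced items:
  [P → P . A] has the dot before A: add [A → . x y]

GOTO = { [A → . x y], [P → P . A] }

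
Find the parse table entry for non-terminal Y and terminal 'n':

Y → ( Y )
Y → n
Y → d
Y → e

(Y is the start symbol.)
Y → n

To find M[Y, 'n'], we find productions for Y where 'n' is in the predict set (PREDICT(N → α) = (FIRST(α) \ {ε}) ∪ (FOLLOW(N) if α ⇒* ε)).

Y → ( Y ): PREDICT = { '(' }
Y → n: PREDICT = { 'n' }
  'n' is in predict set, so this production goes in M[Y, 'n']
Y → d: PREDICT = { 'd' }
Y → e: PREDICT = { 'e' }

M[Y, 'n'] = Y → n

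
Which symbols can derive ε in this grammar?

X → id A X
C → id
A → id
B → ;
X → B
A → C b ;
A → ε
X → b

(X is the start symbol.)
A non-terminal is nullable if it can derive ε (the empty string): either it has an ε-production, or it has a production whose right-hand side consists entirely of nullable non-terminals.

ε-productions: A → ε
So A is immediately nullable.
No further non-terminal can be added: every production for the remaining non-terminals contains a terminal or a non-nullable non-terminal.
Nullable = { 'A' }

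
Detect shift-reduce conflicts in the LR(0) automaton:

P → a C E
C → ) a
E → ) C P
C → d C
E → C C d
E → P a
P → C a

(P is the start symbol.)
A shift-reduce conflict occurs when an LR(0) state has both:
  - a complete (reduce) item [A → α .] (dot at the end), and
  - a shift item [B → β . c γ] (dot before a terminal).

Augment with P' → P and build the canonical LR(0) collection (I0 = CLOSURE({[P' → . P]}), then GOTO on every symbol after a dot until no new states appear). It has 19 states:
  I0: { [C → . ) a], [C → . d C], [P → . C a], [P → . a C E], [P' → . P] }  — shift
  I1: { [C → ) . a] }  — shift
  I2: { [P → C . a] }  — shift
  I3: { [P' → P .] }  — accept
  I4: { [C → . ) a], [C → . d C], [P → a . C E] }  — shift
  I5: { [C → . ) a], [C → . d C], [C → d . C] }  — shift
  I6: { [C → d C .] }  — reduce
  I7: { [C → . ) a], [C → . d C], [E → . ) C P], [E → . C C d], [E → . P a], [P → . C a], [P → . a C E], [P → a C . E] }  — shift
  I8: { [C → ) . a], [C → . ) a], [C → . d C], [E → ) . C P] }  — shift
  I9: { [C → . ) a], [C → . d C], [E → C . C d], [P → C . a] }  — shift
  I10: { [P → a C E .] }  — reduce
  I11: { [E → P . a] }  — shift
  I12: { [E → P a .] }  — reduce
  I13: { [E → C C . d] }  — shift
  I14: { [P → C a .] }  — reduce
  I15: { [E → C C d .] }  — reduce
  I16: { [C → . ) a], [C → . d C], [E → ) C . P], [P → . C a], [P → . a C E] }  — shift
  I17: { [C → ) a .] }  — reduce
  I18: { [E → ) C P .] }  — reduce

No state contains both a complete item and a shift item.

Answer: No shift-reduce conflicts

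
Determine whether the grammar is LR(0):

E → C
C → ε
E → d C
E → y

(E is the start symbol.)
No. Shift-reduce conflict between [C → .] and [E → . d C]

A grammar is LR(0) if no state in the canonical LR(0) collection has:
  - both a shift item (dot before a terminal) and a complete item (shift-reduce conflict), or
  - two or more complete items (reduce-reduce conflict; the accept item [E' → E .] counts as a complete item here).

Augment with E' → E and build the canonical LR(0) collection (I0 = CLOSURE({[E' → . E]}), then GOTO on every symbol after a dot until no new states appear). It has 6 states:
  I0: { [C → .], [E → . C], [E → . d C], [E → . y], [E' → . E] }  — shift, reduce
  I1: { [E → C .] }  — reduce
  I2: { [E' → E .] }  — accept
  I3: { [C → .], [E → d . C] }  — reduce
  I4: { [E → y .] }  — reduce
  I5: { [E → d C .] }  — reduce

Conflict in state I0:
  Shift-reduce conflict between [C → .] and [E → . d C]
So the grammar is NOT LR(0).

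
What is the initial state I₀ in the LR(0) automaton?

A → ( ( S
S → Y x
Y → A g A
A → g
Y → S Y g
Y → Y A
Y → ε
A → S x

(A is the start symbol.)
First, augment the grammar with A' → A
I₀ = CLOSURE({ [A' → . A] }):
  [A' → . A] has the dot before A: add [A → . ( ( S], [A → . g], [A → . S x]
  [A → . S x] has the dot before S: add [S → . Y x]
  [S → . Y x] has the dot before Y: add [Y → . A g A], [Y → . S Y g], [Y → . Y A], [Y → .]
No further items can be added.

I₀ = { [A → . ( ( S], [A → . S x], [A → . g], [A' → . A], [S → . Y x], [Y → . A g A], [Y → . S Y g], [Y → . Y A], [Y → .] }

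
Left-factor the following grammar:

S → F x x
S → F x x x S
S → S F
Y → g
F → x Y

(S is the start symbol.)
Left-factoring transforms A → αβ₁ | αβ₂ into A → αA' and A' → β₁ | β₂
(α is the longest common prefix among the alternatives). Repeat until
no nonterminal has two alternatives with a common prefix.

Round 1: S has alternatives sharing prefix 'F x x'. Introduce S': S → F x x S'
  Add: S' → ε
  Add: S' → x S

No remaining common prefixes — done.

Resulting grammar:
S → F x x S'
S' → ε
S' → x S
S → S F
Y → g
F → x Y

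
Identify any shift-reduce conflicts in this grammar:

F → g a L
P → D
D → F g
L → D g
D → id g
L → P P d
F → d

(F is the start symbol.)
A shift-reduce conflict occurs when an LR(0) state has both:
  - a complete (reduce) item [A → α .] (dot at the end), and
  - a shift item [B → β . c γ] (dot before a terminal).

Augment with F' → F and build the canonical LR(0) collection (I0 = CLOSURE({[F' → . F]}), then GOTO on every symbol after a dot until no new states appear). It has 16 states:
  I0: { [F → . d], [F → . g a L], [F' → . F] }  — shift
  I1: { [F' → F .] }  — accept
  I2: { [F → d .] }  — reduce
  I3: { [F → g . a L] }  — shift
  I4: { [D → . F g], [D → . id g], [F → . d], [F → . g a L], [F → g a . L], [L → . D g], [L → . P P d], [P → . D] }  — shift
  I5: { [L → D . g], [P → D .] }  — shift, reduce
  I6: { [D → F . g] }  — shift
  I7: { [F → g a L .] }  — reduce
  I8: { [D → . F g], [D → . id g], [F → . d], [F → . g a L], [L → P . P d], [P → . D] }  — shift
  I9: { [D → id . g] }  — shift
  I10: { [D → id g .] }  — reduce
  I11: { [P → D .] }  — reduce
  I12: { [L → P P . d] }  — shift
  I13: { [L → P P d .] }  — reduce
  I14: { [D → F g .] }  — reduce
  I15: { [L → D g .] }  — reduce

I5 contains reduce item [P → D .] and shift item [L → D . g] — shift-reduce conflict.

Answer: Yes — I5: [P → D .] vs [L → D . g]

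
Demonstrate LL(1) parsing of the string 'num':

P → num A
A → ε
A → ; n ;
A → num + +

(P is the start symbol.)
Stack is shown with the top on the left.

Stack    Input  Action
----------------------
P $      num $  output P → num A
num A $  num $  match 'num'
A $      $      output A → ε
$        $      accept

The string is accepted.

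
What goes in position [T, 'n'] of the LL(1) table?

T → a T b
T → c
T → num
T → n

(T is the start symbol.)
T → n

To find M[T, 'n'], we find productions for T where 'n' is in the predict set (PREDICT(N → α) = (FIRST(α) \ {ε}) ∪ (FOLLOW(N) if α ⇒* ε)).

T → a T b: PREDICT = { 'a' }
T → c: PREDICT = { 'c' }
T → num: PREDICT = { 'num' }
T → n: PREDICT = { 'n' }
  'n' is in predict set, so this production goes in M[T, 'n']

M[T, 'n'] = T → n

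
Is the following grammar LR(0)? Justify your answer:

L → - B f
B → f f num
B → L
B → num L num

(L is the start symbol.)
Yes, the grammar is LR(0)

Augment with L' → L and build the canonical LR(0) collection (I0 = CLOSURE({[L' → . L]}), then GOTO on every symbol after a dot until no new states appear). It has 12 states:
  I0: { [L → . - B f], [L' → . L] }  — shift
  I1: { [B → . L], [B → . f f num], [B → . num L num], [L → - . B f], [L → . - B f] }  — shift
  I2: { [L' → L .] }  — accept
  I3: { [L → - B . f] }  — shift
  I4: { [B → L .] }  — reduce
  I5: { [B → f . f num] }  — shift
  I6: { [B → num . L num], [L → . - B f] }  — shift
  I7: { [B → num L . num] }  — shift
  I8: { [B → num L num .] }  — reduce
  I9: { [B → f f . num] }  — shift
  I10: { [B → f f num .] }  — reduce
  I11: { [L → - B f .] }  — reduce

Every state is either a pure shift/goto state or contains exactly one complete item and nothing to shift — no conflicts. The grammar is LR(0).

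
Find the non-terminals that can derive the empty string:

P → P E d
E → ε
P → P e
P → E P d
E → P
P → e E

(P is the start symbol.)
{ 'E' }

A non-terminal is nullable if it can derive ε (the empty string): either it has an ε-production, or it has a production whose right-hand side consists entirely of nullable non-terminals.

ε-productions: E → ε
So E is immediately nullable.
No further non-terminal can be added: every production for the remaining non-terminals contains a terminal or a non-nullable non-terminal.
Nullable = { 'E' }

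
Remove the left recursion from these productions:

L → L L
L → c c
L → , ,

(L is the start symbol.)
L → c c L'
L → , , L'
L' → L L'
L' → ε

L is directly left-recursive. The standard transformation for
  A → A α₁ | ... | A α_m | β₁ | ... | β_n
is
  A  → β₁ A' | ... | β_n A'
  A' → α₁ A' | ... | α_m A' | ε

L → c c becomes L → c c L'
L → , , becomes L → , , L'
L → L L becomes L' → L L'
Add L' → ε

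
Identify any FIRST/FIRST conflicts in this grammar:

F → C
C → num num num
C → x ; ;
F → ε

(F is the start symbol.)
No FIRST/FIRST conflicts.

A FIRST/FIRST conflict occurs when two productions N → α and N → β for the same non-terminal have FIRST(α) ∩ FIRST(β) ≠ ∅ (with ε ∈ FIRST of a nullable right-hand side, so two nullable alternatives also conflict).

FIRST sets of the non-terminals at (or reachable through a nullable prefix from) the front of some alternative:
  FIRST(C) = { 'num', 'x' }

Productions for F:
  F → C: FIRST = { 'num', 'x' }
  F → ε: FIRST = { ε }
Productions for C:
  C → num num num: FIRST = { 'num' }
  C → x ; ;: FIRST = { 'x' }

All alternatives of each non-terminal have pairwise disjoint FIRST sets.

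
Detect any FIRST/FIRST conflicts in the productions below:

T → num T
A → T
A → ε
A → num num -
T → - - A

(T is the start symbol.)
Yes. A → T / A → num num '-' on { 'num' }

FIRST sets of the non-terminals at (or reachable through a nullable prefix from) the front of some alternative:
  FIRST(T) = { '-', 'num' }

Productions for T:
  T → num T: FIRST = { 'num' }
  T → - - A: FIRST = { '-' }
Productions for A:
  A → T: FIRST = { '-', 'num' }
  A → ε: FIRST = { ε }
  A → num num -: FIRST = { 'num' }

Conflict for A: A → T and A → num num -
  Overlap: { 'num' }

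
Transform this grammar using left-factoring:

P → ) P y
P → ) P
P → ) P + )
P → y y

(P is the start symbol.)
Left-factoring transforms A → αβ₁ | αβ₂ into A → αA' and A' → β₁ | β₂
(α is the longest common prefix among the alternatives). Repeat until
no nonterminal has two alternatives with a common prefix.

Round 1: P has alternatives sharing prefix ') P'. Introduce P': P → ) P P'
  Add: P' → y
  Add: P' → ε
  Add: P' → + )

No remaining common prefixes — done.

Resulting grammar:
P → ) P P'
P' → y
P' → ε
P' → + )
P → y y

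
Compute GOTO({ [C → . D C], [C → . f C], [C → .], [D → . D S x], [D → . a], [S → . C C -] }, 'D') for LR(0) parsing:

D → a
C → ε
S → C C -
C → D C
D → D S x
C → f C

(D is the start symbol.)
GOTO(I, 'D') = CLOSURE({ [A → αX.β] : [A → α.Xβ] ∈ I, X = 'D' })

Items with dot before 'D', with the dot advanced:
  [C → . D C] → [C → D . C]
  [D → . D S x] → [D → D . S x]
Closure of the advanced items:
  [C → D . C] has the dot before C: add [C → .], [C → . D C], [C → . f C]
  [D → D . S x] has the dot before S: add [S → . C C -]
  [C → . D C] has the dot before D: add [D → . a], [D → . D S x]

GOTO = { [C → . D C], [C → . f C], [C → .], [C → D . C], [D → . D S x], [D → . a], [D → D . S x], [S → . C C -] }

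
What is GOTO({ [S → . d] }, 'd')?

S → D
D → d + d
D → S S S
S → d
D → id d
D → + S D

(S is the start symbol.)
GOTO(I, 'd') = CLOSURE({ [A → αX.β] : [A → α.Xβ] ∈ I, X = 'd' })

Items with dot before 'd', with the dot advanced:
  [S → . d] → [S → d .]
Closure adds nothing (no advanced item has the dot before a non-terminal).

GOTO = { [S → d .] }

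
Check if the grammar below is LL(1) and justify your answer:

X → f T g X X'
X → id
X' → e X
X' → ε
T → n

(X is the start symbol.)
A grammar is LL(1) if for each non-terminal N with multiple productions, the predict sets of those productions are pairwise disjoint, where PREDICT(N → α) = (FIRST(α) \ {ε}) ∪ (FOLLOW(N) if α ⇒* ε).

Relevant sets:
  FOLLOW(X') = { $, 'e' }

For X:
  PREDICT(X → f T g X X') = { 'f' }
  PREDICT(X → id) = { 'id' }
For X':
  PREDICT(X' → e X) = { 'e' }
  PREDICT(X' → ε) = { $, 'e' }
T has a single production, so nothing to check there.

Conflict found: Predict set conflict for X': { 'e' }
The grammar is NOT LL(1).

Answer: No. Predict set conflict for X': { 'e' }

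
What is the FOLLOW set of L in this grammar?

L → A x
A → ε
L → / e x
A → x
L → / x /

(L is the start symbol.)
To compute FOLLOW(L), find every occurrence of L on a right-hand side N → α L β: add FIRST(β) \ {ε}, and if β is empty or nullable also add FOLLOW(N). Iterate to a fixed point.

L is the start symbol, so $ ∈ FOLLOW(L).
L does not occur on any right-hand side.

Taking the union: FOLLOW(L) = { $ }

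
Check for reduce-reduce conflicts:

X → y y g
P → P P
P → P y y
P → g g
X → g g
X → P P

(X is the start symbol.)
Augment with X' → X and build the canonical LR(0) collection (I0 = CLOSURE({[X' → . X]}), then GOTO on every symbol after a dot until no new states appear). It has 14 states:
  I0: { [P → . P P], [P → . P y y], [P → . g g], [X → . P P], [X → . g g], [X → . y y g], [X' → . X] }  — shift
  I1: { [P → . P P], [P → . P y y], [P → . g g], [P → P . P], [P → P . y y], [X → P . P] }  — shift
  I2: { [X' → X .] }  — accept
  I3: { [P → g . g], [X → g . g] }  — shift
  I4: { [X → y . y g] }  — shift
  I5: { [X → y y . g] }  — shift
  I6: { [X → y y g .] }  — reduce
  I7: { [P → g g .], [X → g g .] }  — 2 reduces
  I8: { [P → . P P], [P → . P y y], [P → . g g], [P → P . P], [P → P . y y], [P → P P .], [X → P P .] }  — shift, 2 reduces
  I9: { [P → g . g] }  — shift
  I10: { [P → P y . y] }  — shift
  I11: { [P → P y y .] }  — reduce
  I12: { [P → g g .] }  — reduce
  I13: { [P → . P P], [P → . P y y], [P → . g g], [P → P . P], [P → P . y y], [P → P P .] }  — shift, reduce

I7 contains complete items [P → g g .], [X → g g .] — reduce-reduce conflict.
I8 contains complete items [P → P P .], [X → P P .] — reduce-reduce conflict.

Answer: Yes — I7: [P → g g .] vs [X → g g .]; I8: [P → P P .] vs [X → P P .]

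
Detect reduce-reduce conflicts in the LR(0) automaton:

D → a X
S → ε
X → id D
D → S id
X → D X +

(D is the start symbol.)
No reduce-reduce conflicts

Augment with D' → D and build the canonical LR(0) collection (I0 = CLOSURE({[D' → . D]}), then GOTO on every symbol after a dot until no new states appear). It has 11 states:
  I0: { [D → . S id], [D → . a X], [D' → . D], [S → .] }  — shift, reduce
  I1: { [D' → D .] }  — accept
  I2: { [D → S . id] }  — shift
  I3: { [D → . S id], [D → . a X], [D → a . X], [S → .], [X → . D X +], [X → . id D] }  — shift, reduce
  I4: { [D → . S id], [D → . a X], [S → .], [X → . D X +], [X → . id D], [X → D . X +] }  — shift, reduce
  I5: { [D → a X .] }  — reduce
  I6: { [D → . S id], [D → . a X], [S → .], [X → id . D] }  — shift, reduce
  I7: { [X → id D .] }  — reduce
  I8: { [X → D X . +] }  — shift
  I9: { [X → D X + .] }  — reduce
  I10: { [D → S id .] }  — reduce

No state contains more than one complete item.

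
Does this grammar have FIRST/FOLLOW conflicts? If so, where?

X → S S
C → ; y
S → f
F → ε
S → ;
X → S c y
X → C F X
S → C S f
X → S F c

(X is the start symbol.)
No FIRST/FOLLOW conflicts.

A FIRST/FOLLOW conflict occurs when a non-terminal N has a nullable alternative N → β (β ⇒* ε) and another alternative N → α with FIRST(α) ∩ FOLLOW(N) ≠ ∅: on such a lookahead the parser cannot decide between expanding α and letting N vanish via β.

Nullable non-terminals: F.
F has a nullable alternative but only one production, so nothing to check.

C, S, X have no nullable alternative, so no FIRST/FOLLOW check is needed there.

No FIRST/FOLLOW conflicts found.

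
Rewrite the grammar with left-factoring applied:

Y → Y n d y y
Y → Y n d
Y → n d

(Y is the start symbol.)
Left-factoring transforms A → αβ₁ | αβ₂ into A → αA' and A' → β₁ | β₂
(α is the longest common prefix among the alternatives). Repeat until
no nonterminal has two alternatives with a common prefix.

Round 1: Y has alternatives sharing prefix 'Y n d'. Introduce Y': Y → Y n d Y'
  Add: Y' → y y
  Add: Y' → ε

No remaining common prefixes — done.

Resulting grammar:
Y → Y n d Y'
Y' → y y
Y' → ε
Y → n d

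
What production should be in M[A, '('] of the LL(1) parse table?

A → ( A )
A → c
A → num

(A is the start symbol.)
To find M[A, '('], we find productions for A where '(' is in the predict set (PREDICT(N → α) = (FIRST(α) \ {ε}) ∪ (FOLLOW(N) if α ⇒* ε)).

A → ( A ): PREDICT = { '(' }
  '(' is in predict set, so this production goes in M[A, '(']
A → c: PREDICT = { 'c' }
A → num: PREDICT = { 'num' }

M[A, '('] = A → ( A )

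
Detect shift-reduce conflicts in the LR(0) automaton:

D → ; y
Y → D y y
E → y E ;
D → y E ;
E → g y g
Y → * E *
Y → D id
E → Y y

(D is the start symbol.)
No shift-reduce conflicts

A shift-reduce conflict occurs when an LR(0) state has both:
  - a complete (reduce) item [A → α .] (dot at the end), and
  - a shift item [B → β . c γ] (dot before a terminal).

Augment with D' → D and build the canonical LR(0) collection (I0 = CLOSURE({[D' → . D]}), then GOTO on every symbol after a dot until no new states appear). It has 22 states:
  I0: { [D → . ; y], [D → . y E ;], [D' → . D] }  — shift
  I1: { [D → ; . y] }  — shift
  I2: { [D' → D .] }  — accept
  I3: { [D → . ; y], [D → . y E ;], [D → y . E ;], [E → . Y y], [E → . g y g], [E → . y E ;], [Y → . * E *], [Y → . D id], [Y → . D y y] }  — shift
  I4: { [D → . ; y], [D → . y E ;], [E → . Y y], [E → . g y g], [E → . y E ;], [Y → * . E *], [Y → . * E *], [Y → . D id], [Y → . D y y] }  — shift
  I5: { [Y → D . id], [Y → D . y y] }  — shift
  I6: { [D → y E . ;] }  — shift
  I7: { [E → Y . y] }  — shift
  I8: { [E → g . y g] }  — shift
  I9: { [D → . ; y], [D → . y E ;], [D → y . E ;], [E → . Y y], [E → . g y g], [E → . y E ;], [E → y . E ;], [Y → . * E *], [Y → . D id], [Y → . D y y] }  — shift
  I10: { [D → y E . ;], [E → y E . ;] }  — shift
  I11: { [D → y E ; .], [E → y E ; .] }  — 2 reduces
  I12: { [E → g y . g] }  — shift
  I13: { [E → g y g .] }  — reduce
  I14: { [E → Y y .] }  — reduce
  I15: { [D → y E ; .] }  — reduce
  I16: { [Y → D id .] }  — reduce
  I17: { [Y → D y . y] }  — shift
  I18: { [Y → D y y .] }  — reduce
  I19: { [Y → * E . *] }  — shift
  I20: { [Y → * E * .] }  — reduce
  I21: { [D → ; y .] }  — reduce

No state contains both a complete item and a shift item.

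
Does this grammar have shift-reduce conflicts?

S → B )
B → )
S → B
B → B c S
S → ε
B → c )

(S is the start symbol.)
Augment with S' → S and build the canonical LR(0) collection (I0 = CLOSURE({[S' → . S]}), then GOTO on every symbol after a dot until no new states appear). It has 9 states:
  I0: { [B → . )], [B → . B c S], [B → . c )], [S → . B )], [S → . B], [S → .], [S' → . S] }  — shift, reduce
  I1: { [B → ) .] }  — reduce
  I2: { [B → B . c S], [S → B . )], [S → B .] }  — shift, reduce
  I3: { [S' → S .] }  — accept
  I4: { [B → c . )] }  — shift
  I5: { [B → c ) .] }  — reduce
  I6: { [S → B ) .] }  — reduce
  I7: { [B → . )], [B → . B c S], [B → . c )], [B → B c . S], [S → . B )], [S → . B], [S → .] }  — shift, reduce
  I8: { [B → B c S .] }  — reduce

I0 contains reduce item [S → .] and shift items [B → . )], [B → . c )] — shift-reduce conflict.
I2 contains reduce item [S → B .] and shift items [B → B . c S], [S → B . )] — shift-reduce conflict.
I7 contains reduce item [S → .] and shift items [B → . )], [B → . c )] — shift-reduce conflict.

Answer: Yes — I0: [S → .] vs [B → . )]; I2: [S → B .] vs [B → B . c S]; I7: [S → .] vs [B → . )]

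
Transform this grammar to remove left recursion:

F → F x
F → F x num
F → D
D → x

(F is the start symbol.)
F is directly left-recursive. The standard transformation for
  A → A α₁ | ... | A α_m | β₁ | ... | β_n
is
  A  → β₁ A' | ... | β_n A'
  A' → α₁ A' | ... | α_m A' | ε

F → D becomes F → D F'
F → F x becomes F' → x F'
F → F x num becomes F' → x num F'
Add F' → ε

Productions for other non-terminals are unchanged:
  D → x

Resulting grammar:
F → D F'
F' → x F'
F' → x num F'
F' → ε
D → x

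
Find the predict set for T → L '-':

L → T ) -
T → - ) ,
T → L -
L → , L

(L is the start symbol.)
PREDICT(T → L '-') = (FIRST(RHS) \ {ε}) ∪ (FOLLOW(T) if ε ∈ FIRST(RHS), i.e. RHS ⇒* ε)
FIRST(L) = { ',', '-' }
FIRST(L '-') = { ',', '-' }
ε ∉ FIRST(L '-'), so FOLLOW(T) is not added.
PREDICT(T → L '-') = { ',', '-' }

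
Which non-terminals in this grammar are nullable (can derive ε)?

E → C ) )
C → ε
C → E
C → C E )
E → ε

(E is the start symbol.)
{ 'C', 'E' }

ε-productions: C → ε, E → ε
So C, E are immediately nullable.
Every non-terminal is now nullable.
Nullable = { 'C', 'E' }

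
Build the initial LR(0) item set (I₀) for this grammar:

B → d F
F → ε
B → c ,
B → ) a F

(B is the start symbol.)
First, augment the grammar with B' → B
I₀ = CLOSURE({ [B' → . B] }):
  [B' → . B] has the dot before B: add [B → . d F], [B → . c ,], [B → . ) a F]
No further items can be added.

I₀ = { [B → . ) a F], [B → . c ,], [B → . d F], [B' → . B] }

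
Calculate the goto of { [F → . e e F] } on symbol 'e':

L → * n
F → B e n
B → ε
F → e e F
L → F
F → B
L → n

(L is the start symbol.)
{ [F → e . e F] }

GOTO(I, 'e') = CLOSURE({ [A → αX.β] : [A → α.Xβ] ∈ I, X = 'e' })

Items with dot before 'e', with the dot advanced:
  [F → . e e F] → [F → e . e F]
Closure adds nothing (no advanced item has the dot before a non-terminal).

GOTO = { [F → e . e F] }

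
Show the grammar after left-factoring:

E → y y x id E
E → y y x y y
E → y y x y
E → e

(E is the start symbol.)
Left-factoring transforms A → αβ₁ | αβ₂ into A → αA' and A' → β₁ | β₂
(α is the longest common prefix among the alternatives). Repeat until
no nonterminal has two alternatives with a common prefix.

Round 1: E has alternatives sharing prefix 'y y x'. Introduce E': E → y y x E'
  Add: E' → id E
  Add: E' → y y
  Add: E' → y

Round 2: E' has alternatives sharing prefix 'y'. Introduce E'': E' → y E''
  Add: E'' → y
  Add: E'' → ε

No remaining common prefixes — done.

Resulting grammar:
E → y y x E'
E' → id E
E' → y E''
E'' → y
E'' → ε
E → e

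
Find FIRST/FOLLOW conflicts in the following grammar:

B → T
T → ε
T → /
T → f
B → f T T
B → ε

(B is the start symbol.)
Yes. T → '/' with FOLLOW(T) on { '/' }; T → f with FOLLOW(T) on { 'f' }

Nullable non-terminals: B, T.
FIRST sets used below: FIRST(T) = { '/', 'f', ε }

B: nullable alternative(s) B → T, B → ε; FOLLOW(B) = { $ }
  B → T: FIRST \ {ε} = { '/', 'f' } — disjoint from FOLLOW(B)
  B → f T T: FIRST \ {ε} = { 'f' } — disjoint from FOLLOW(B)
  B → ε: FIRST \ {ε} = { } — disjoint from FOLLOW(B)

T: nullable alternative(s) T → ε; FOLLOW(T) = { $, '/', 'f' }
  T → ε: FIRST \ {ε} = { } — this is the only nullable alternative, skip
  T → /: FIRST \ {ε} = { '/' } — overlaps FOLLOW(T) on { '/' }: CONFLICT
  T → f: FIRST \ {ε} = { 'f' } — overlaps FOLLOW(T) on { 'f' }: CONFLICT

So the grammar has 2 FIRST/FOLLOW conflicts (marked CONFLICT above).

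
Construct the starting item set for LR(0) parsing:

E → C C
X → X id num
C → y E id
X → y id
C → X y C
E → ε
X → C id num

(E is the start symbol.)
First, augment the grammar with E' → E
I₀ = CLOSURE({ [E' → . E] }):
  [E' → . E] has the dot before E: add [E → . C C], [E → .]
  [E → . C C] has the dot before C: add [C → . y E id], [C → . X y C]
  [C → . X y C] has the dot before X: add [X → . X id num], [X → . y id], [X → . C id num]
No further items can be added.

I₀ = { [C → . X y C], [C → . y E id], [E → . C C], [E → .], [E' → . E], [X → . C id num], [X → . X id num], [X → . y id] }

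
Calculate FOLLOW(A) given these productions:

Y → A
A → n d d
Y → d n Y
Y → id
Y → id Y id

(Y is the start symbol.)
To compute FOLLOW(A), find every occurrence of A on a right-hand side N → α A β: add FIRST(β) \ {ε}, and if β is empty or nullable also add FOLLOW(N). Iterate to a fixed point.

In Y → A: A is at the end, add FOLLOW(Y)

The FOLLOW sets referred to above (computed the same way, to a fixed point):
  FOLLOW(Y) = { $, 'id' }

Taking the union: FOLLOW(A) = { $, 'id' }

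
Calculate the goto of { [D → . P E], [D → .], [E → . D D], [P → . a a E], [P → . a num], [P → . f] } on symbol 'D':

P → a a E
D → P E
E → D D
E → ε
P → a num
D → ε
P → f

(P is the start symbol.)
{ [D → . P E], [D → .], [E → D . D], [P → . a a E], [P → . a num], [P → . f] }

GOTO(I, 'D') = CLOSURE({ [A → αX.β] : [A → α.Xβ] ∈ I, X = 'D' })

Items with dot before 'D', with the dot advanced:
  [E → . D D] → [E → D . D]
Closure of the advanced items:
  [E → D . D] has the dot before D: add [D → . P E], [D → .]
  [D → . P E] has the dot before P: add [P → . a a E], [P → . a num], [P → . f]

GOTO = { [D → . P E], [D → .], [E → D . D], [P → . a a E], [P → . a num], [P → . f] }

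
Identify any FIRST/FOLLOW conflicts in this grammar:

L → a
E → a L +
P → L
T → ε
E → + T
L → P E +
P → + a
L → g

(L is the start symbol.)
A FIRST/FOLLOW conflict occurs when a non-terminal N has a nullable alternative N → β (β ⇒* ε) and another alternative N → α with FIRST(α) ∩ FOLLOW(N) ≠ ∅: on such a lookahead the parser cannot decide between expanding α and letting N vanish via β.

Nullable non-terminals: T.
T has a nullable alternative but only one production, so nothing to check.

E, L, P have no nullable alternative, so no FIRST/FOLLOW check is needed there.

No FIRST/FOLLOW conflicts found.

Answer: No FIRST/FOLLOW conflicts.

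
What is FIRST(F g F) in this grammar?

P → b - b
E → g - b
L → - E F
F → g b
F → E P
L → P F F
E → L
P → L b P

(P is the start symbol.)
{ '-', 'b', 'g' }

FIRST sets of the non-terminals involved (from the grammar, by fixed-point iteration):
  FIRST(F) = { '-', 'b', 'g' }

To compute FIRST(F g F), process the symbols left to right:
Symbol F is a non-terminal. Add FIRST(F) \ {ε} = { '-', 'b', 'g' }
F is not nullable (ε ∉ FIRST(F)), so stop here.
FIRST(F g F) = { '-', 'b', 'g' }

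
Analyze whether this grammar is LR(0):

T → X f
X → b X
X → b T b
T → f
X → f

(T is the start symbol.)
No. Reduce-reduce conflict: [T → f .] and [X → f .]

A grammar is LR(0) if no state in the canonical LR(0) collection has:
  - both a shift item (dot before a terminal) and a complete item (shift-reduce conflict), or
  - two or more complete items (reduce-reduce conflict; the accept item [T' → T .] counts as a complete item here).

Augment with T' → T and build the canonical LR(0) collection (I0 = CLOSURE({[T' → . T]}), then GOTO on every symbol after a dot until no new states appear). It has 9 states:
  I0: { [T → . X f], [T → . f], [T' → . T], [X → . b T b], [X → . b X], [X → . f] }  — shift
  I1: { [T' → T .] }  — accept
  I2: { [T → X . f] }  — shift
  I3: { [T → . X f], [T → . f], [X → . b T b], [X → . b X], [X → . f], [X → b . T b], [X → b . X] }  — shift
  I4: { [T → f .], [X → f .] }  — 2 reduces
  I5: { [X → b T . b] }  — shift
  I6: { [T → X . f], [X → b X .] }  — shift, reduce
  I7: { [T → X f .] }  — reduce
  I8: { [X → b T b .] }  — reduce

Conflict in state I4:
  Reduce-reduce conflict: [T → f .] and [X → f .]
So the grammar is NOT LR(0).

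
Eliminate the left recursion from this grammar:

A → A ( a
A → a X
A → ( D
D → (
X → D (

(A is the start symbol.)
A → a X A'
A → ( D A'
A' → ( a A'
A' → ε
D → (
X → D (

A is directly left-recursive. The standard transformation for
  A → A α₁ | ... | A α_m | β₁ | ... | β_n
is
  A  → β₁ A' | ... | β_n A'
  A' → α₁ A' | ... | α_m A' | ε

A → a X becomes A → a X A'
A → ( D becomes A → ( D A'
A → A ( a becomes A' → ( a A'
Add A' → ε

Productions for other non-terminals are unchanged:
  D → (
  X → D (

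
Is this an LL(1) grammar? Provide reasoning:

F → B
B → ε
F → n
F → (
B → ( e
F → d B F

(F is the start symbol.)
No. Predict set conflict for F: { '(' }

A grammar is LL(1) if for each non-terminal N with multiple productions, the predict sets of those productions are pairwise disjoint, where PREDICT(N → α) = (FIRST(α) \ {ε}) ∪ (FOLLOW(N) if α ⇒* ε).

Relevant sets:
  FIRST(B) = { '(', ε }
  FOLLOW(F) = { $ }
  FOLLOW(B) = { $, '(', 'd', 'n' }

For F:
  PREDICT(F → B) = { $, '(' }
  PREDICT(F → n) = { 'n' }
  PREDICT(F → '(') = { '(' }
  PREDICT(F → d B F) = { 'd' }
For B:
  PREDICT(B → ε) = { $, '(', 'd', 'n' }
  PREDICT(B → '(' e) = { '(' }

Conflict found: Predict set conflict for F: { '(' }
The grammar is NOT LL(1).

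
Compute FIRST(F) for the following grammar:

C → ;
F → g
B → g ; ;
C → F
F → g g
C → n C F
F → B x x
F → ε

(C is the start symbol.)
FIRST sets of the other non-terminals involved (by the same procedure, iterated to a fixed point):
  FIRST(B) = { 'g' }

From F → g:
  - g is a terminal: add 'g' and stop
From F → g g:
  - g is a terminal: add 'g' and stop
From F → B x x:
  - B is a non-terminal: add FIRST(B) \ {ε} = { 'g' }
    B is not nullable, so stop
From F → ε:
  - ε-production, so ε ∈ FIRST(F)

Collecting: FIRST(F) = { 'g', ε }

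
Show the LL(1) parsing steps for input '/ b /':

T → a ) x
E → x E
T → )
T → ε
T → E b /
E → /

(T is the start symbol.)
Stack is shown with the top on the left.

Stack    Input    Action
------------------------
T $      / b / $  output T → E b /
E b / $  / b / $  output E → /
/ b / $  / b / $  match '/'
b / $    b / $    match 'b'
/ $      / $      match '/'
$        $        accept

The string is accepted.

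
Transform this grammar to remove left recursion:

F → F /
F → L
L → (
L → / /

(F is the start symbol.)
F → L F'
F' → / F'
F' → ε
L → (
L → / /

F is directly left-recursive. The standard transformation for
  A → A α₁ | ... | A α_m | β₁ | ... | β_n
is
  A  → β₁ A' | ... | β_n A'
  A' → α₁ A' | ... | α_m A' | ε

F → L becomes F → L F'
F → F / becomes F' → / F'
Add F' → ε

Productions for other non-terminals are unchanged:
  L → (
  L → / /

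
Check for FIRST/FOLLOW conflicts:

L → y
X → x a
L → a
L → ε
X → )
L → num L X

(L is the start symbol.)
A FIRST/FOLLOW conflict occurs when a non-terminal N has a nullable alternative N → β (β ⇒* ε) and another alternative N → α with FIRST(α) ∩ FOLLOW(N) ≠ ∅: on such a lookahead the parser cannot decide between expanding α and letting N vanish via β.

Nullable non-terminals: L.

L: nullable alternative(s) L → ε; FOLLOW(L) = { $, ')', 'x' }
  L → y: FIRST \ {ε} = { 'y' } — disjoint from FOLLOW(L)
  L → a: FIRST \ {ε} = { 'a' } — disjoint from FOLLOW(L)
  L → ε: FIRST \ {ε} = { } — this is the only nullable alternative, skip
  L → num L X: FIRST \ {ε} = { 'num' } — disjoint from FOLLOW(L)

X has no nullable alternative, so no FIRST/FOLLOW check is needed there.

No FIRST/FOLLOW conflicts found.

Answer: No FIRST/FOLLOW conflicts.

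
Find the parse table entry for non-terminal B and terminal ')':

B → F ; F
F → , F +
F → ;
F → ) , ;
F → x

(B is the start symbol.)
To find M[B, ')'], we find productions for B where ')' is in the predict set (PREDICT(N → α) = (FIRST(α) \ {ε}) ∪ (FOLLOW(N) if α ⇒* ε)).

Relevant sets:
  FIRST(F) = { ')', ',', ';', 'x' }

B → F ; F: PREDICT = { ')', ',', ';', 'x' }
  ')' is in predict set, so this production goes in M[B, ')']

M[B, ')'] = B → F ; F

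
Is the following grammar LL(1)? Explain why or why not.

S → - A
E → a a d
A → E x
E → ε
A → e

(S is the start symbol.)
A grammar is LL(1) if for each non-terminal N with multiple productions, the predict sets of those productions are pairwise disjoint, where PREDICT(N → α) = (FIRST(α) \ {ε}) ∪ (FOLLOW(N) if α ⇒* ε).

Relevant sets:
  FIRST(E) = { 'a', ε }
  FOLLOW(E) = { 'x' }

For E:
  PREDICT(E → a a d) = { 'a' }
  PREDICT(E → ε) = { 'x' }
For A:
  PREDICT(A → E x) = { 'a', 'x' }
  PREDICT(A → e) = { 'e' }
S has a single production, so nothing to check there.

All predict sets are disjoint. The grammar IS LL(1).

Answer: Yes, the grammar is LL(1).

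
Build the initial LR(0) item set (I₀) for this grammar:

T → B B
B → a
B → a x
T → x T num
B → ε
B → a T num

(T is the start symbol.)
First, augment the grammar with T' → T
I₀ = CLOSURE({ [T' → . T] }):
  [T' → . T] has the dot before T: add [T → . B B], [T → . x T num]
  [T → . B B] has the dot before B: add [B → . a], [B → . a x], [B → .], [B → . a T num]
No further items can be added.

I₀ = { [B → . a T num], [B → . a x], [B → . a], [B → .], [T → . B B], [T → . x T num], [T' → . T] }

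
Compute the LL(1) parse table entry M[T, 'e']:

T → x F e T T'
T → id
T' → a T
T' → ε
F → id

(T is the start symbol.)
Empty (error entry)

To find M[T, 'e'], we find productions for T where 'e' is in the predict set (PREDICT(N → α) = (FIRST(α) \ {ε}) ∪ (FOLLOW(N) if α ⇒* ε)).

T → x F e T T': PREDICT = { 'x' }
T → id: PREDICT = { 'id' }

M[T, 'e'] is empty (no production applies)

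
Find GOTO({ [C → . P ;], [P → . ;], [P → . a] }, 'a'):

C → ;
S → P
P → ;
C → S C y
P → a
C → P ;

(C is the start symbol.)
GOTO(I, 'a') = CLOSURE({ [A → αX.β] : [A → α.Xβ] ∈ I, X = 'a' })

Items with dot before 'a', with the dot advanced:
  [P → . a] → [P → a .]
Closure adds nothing (no advanced item has the dot before a non-terminal).

GOTO = { [P → a .] }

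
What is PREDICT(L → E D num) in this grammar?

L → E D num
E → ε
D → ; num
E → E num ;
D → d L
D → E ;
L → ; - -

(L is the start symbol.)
PREDICT(L → E D num) = (FIRST(RHS) \ {ε}) ∪ (FOLLOW(L) if ε ∈ FIRST(RHS), i.e. RHS ⇒* ε)
FIRST(E) = { 'num', ε }
FIRST(D) = { ';', 'd', 'num' }
FIRST(E D num) = { ';', 'd', 'num' }
ε ∉ FIRST(E D num), so FOLLOW(L) is not added.
PREDICT(L → E D num) = { ';', 'd', 'num' }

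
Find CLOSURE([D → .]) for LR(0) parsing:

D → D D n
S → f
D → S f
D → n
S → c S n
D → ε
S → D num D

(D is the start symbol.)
To compute CLOSURE, for each item [A → α.Bβ] where B is a non-terminal, add [B → .γ] for all productions B → γ; repeat for the newly added items until nothing changes.

Start with: [D → .]
The dot is at the end, so nothing is added.

CLOSURE = { [D → .] }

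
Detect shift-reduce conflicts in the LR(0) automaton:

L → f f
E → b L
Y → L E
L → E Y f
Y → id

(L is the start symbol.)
No shift-reduce conflicts

A shift-reduce conflict occurs when an LR(0) state has both:
  - a complete (reduce) item [A → α .] (dot at the end), and
  - a shift item [B → β . c γ] (dot before a terminal).

Augment with L' → L and build the canonical LR(0) collection (I0 = CLOSURE({[L' → . L]}), then GOTO on every symbol after a dot until no new states appear). It has 12 states:
  I0: { [E → . b L], [L → . E Y f], [L → . f f], [L' → . L] }  — shift
  I1: { [E → . b L], [L → . E Y f], [L → . f f], [L → E . Y f], [Y → . L E], [Y → . id] }  — shift
  I2: { [L' → L .] }  — accept
  I3: { [E → . b L], [E → b . L], [L → . E Y f], [L → . f f] }  — shift
  I4: { [L → f . f] }  — shift
  I5: { [L → f f .] }  — reduce
  I6: { [E → b L .] }  — reduce
  I7: { [E → . b L], [Y → L . E] }  — shift
  I8: { [L → E Y . f] }  — shift
  I9: { [Y → id .] }  — reduce
  I10: { [L → E Y f .] }  — reduce
  I11: { [Y → L E .] }  — reduce

No state contains both a complete item and a shift item.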